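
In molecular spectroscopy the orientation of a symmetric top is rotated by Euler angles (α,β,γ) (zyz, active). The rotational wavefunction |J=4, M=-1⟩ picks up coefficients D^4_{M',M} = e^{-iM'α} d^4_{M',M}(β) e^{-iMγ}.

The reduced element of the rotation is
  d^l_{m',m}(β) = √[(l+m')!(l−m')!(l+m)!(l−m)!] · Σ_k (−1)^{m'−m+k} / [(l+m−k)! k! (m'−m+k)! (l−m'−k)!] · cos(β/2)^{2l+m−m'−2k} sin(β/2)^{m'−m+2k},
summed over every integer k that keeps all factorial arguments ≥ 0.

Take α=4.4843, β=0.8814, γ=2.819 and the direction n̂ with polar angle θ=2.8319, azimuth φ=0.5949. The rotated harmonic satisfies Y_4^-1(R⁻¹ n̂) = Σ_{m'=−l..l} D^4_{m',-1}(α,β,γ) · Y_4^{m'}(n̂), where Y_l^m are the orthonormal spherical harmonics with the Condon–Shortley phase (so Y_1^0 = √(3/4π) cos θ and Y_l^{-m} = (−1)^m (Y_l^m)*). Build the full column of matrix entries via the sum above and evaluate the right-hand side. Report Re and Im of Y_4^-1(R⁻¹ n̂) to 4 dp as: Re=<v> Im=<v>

Re=0.2266 Im=-0.1755

Need the full column D^4_{m',-1} for m'=−4..4 at α=4.4843, β=0.8814, γ=2.8190.
cos(β/2)=0.904453, sin(β/2)=0.426573
d^4_{-4,-1}: single k=3 term ⇒ +0.351564;  D = -0.115865+0.331922i
d^4_{-3,-1}: k∈[2..3] ⇒ +0.790630 -0.293113 = +0.497516;  D = -0.420480-0.265931i
d^4_{-2,-1}: k∈[1..3] ⇒ +0.896050 -0.996589 +0.147788 = +0.047249;  D = +0.033631-0.033188i
d^4_{-1,-1}: k∈[0..3] ⇒ +0.447805 -1.494150 +0.664719 -0.049287 = -0.430913;  D = -0.225483-0.367210i
d^4_{0,-1}: k∈[0..3] ⇒ -0.944520 +1.260596 -0.280408 +0.010396 = +0.046065;  D = -0.043689+0.014604i
d^4_{1,-1}: k∈[0..3] ⇒ +0.996100 -0.664719 +0.073930 -0.001096 = +0.404215;  D = -0.038143-0.402411i
d^4_{2,-1}: k∈[0..2] ⇒ -0.664393 +0.221682 -0.009862 = -0.452573;  D = -0.448541-0.060277i
d^4_{3,-1}: k∈[0..1] ⇒ +0.293113 -0.039120 = +0.253993;  D = -0.089873+0.237561i
d^4_{4,-1}: single k=0 term ⇒ -0.078202;  D = +0.064991+0.043493i
Y_4^{m'}(θ=2.8319,φ=0.5949) and Σ D·Y over m':
  (-0.1159+0.3319i)·(-0.0028-0.0026i)  (-0.4205-0.2659i)·(+0.0072+0.0330i)  (+0.0336-0.0332i)·(+0.0618-0.1543i)  (-0.2255-0.3672i)·(-0.3810+0.2578i)  (-0.0437+0.0146i)·(+0.4852+0.0000i)  (-0.0381-0.4024i)·(+0.3810+0.2578i)  (-0.4485-0.0603i)·(+0.0618+0.1543i)  (-0.0899+0.2376i)·(-0.0072+0.0330i)  (+0.0650+0.0435i)·(-0.0028+0.0026i)
Y_4^-1(R⁻¹ n̂) = +0.226584-0.175464i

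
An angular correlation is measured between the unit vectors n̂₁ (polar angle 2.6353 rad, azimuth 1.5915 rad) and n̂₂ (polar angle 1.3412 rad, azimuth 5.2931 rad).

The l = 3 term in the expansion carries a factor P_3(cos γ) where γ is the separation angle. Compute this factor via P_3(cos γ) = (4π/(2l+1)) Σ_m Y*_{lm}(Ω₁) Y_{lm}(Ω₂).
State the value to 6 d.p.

Term-by-term m-sum for l=3 (normalisation 4π/7 = 1.795196):
  [-3]  conj(Y_{3,-3})(Ω₁) = +0.002953-0.047489i ; Y_{3,-3}(Ω₂) = -0.379592+0.065682i ; Δ = +0.001998+0.018220i
  [-2]  conj(Y_{3,-2})(Ω₁) = +0.210005+0.008701i ; Y_{3,-2}(Ω₂) = -0.087783+0.202318i ; Δ = -0.020195+0.041724i
  [-1]  conj(Y_{3,-1})(Ω₁) = -0.009163+0.442517i ; Y_{3,-1}(Ω₂) = -0.127938-0.194973i ; Δ = +0.087451-0.054828i
  [+0]  conj(Y_{3,0})(Ω₁) = -0.268978-0.000000i ; Y_{3,0}(Ω₂) = -0.232793+0.000000i ; Δ = +0.062616+0.000000i
  [+1]  conj(Y_{3,1})(Ω₁) = +0.009163+0.442517i ; Y_{3,1}(Ω₂) = +0.127938-0.194973i ; Δ = +0.087451+0.054828i
  [+2]  conj(Y_{3,2})(Ω₁) = +0.210005-0.008701i ; Y_{3,2}(Ω₂) = -0.087783-0.202318i ; Δ = -0.020195-0.041724i
  [+3]  conj(Y_{3,3})(Ω₁) = -0.002953-0.047489i ; Y_{3,3}(Ω₂) = +0.379592+0.065682i ; Δ = +0.001998-0.018220i
Σ over m = +0.201124+0.000000i; ×(4π/7) → +0.361057+0.000000i. Real part: 0.361057

0.361057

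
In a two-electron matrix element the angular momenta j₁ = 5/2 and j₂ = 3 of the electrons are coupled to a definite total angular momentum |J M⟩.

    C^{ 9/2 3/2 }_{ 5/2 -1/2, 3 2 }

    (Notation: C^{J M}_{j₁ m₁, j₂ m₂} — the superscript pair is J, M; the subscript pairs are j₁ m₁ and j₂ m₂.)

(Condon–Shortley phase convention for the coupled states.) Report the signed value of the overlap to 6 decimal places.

triangle: 1!·4!·5!/11! = 2880/39916800
(j±m)!: 2!·3!·5!·1!·6!·3! = 6220800
prefactor² = (2J+1)·Δ·N² = 345600/77
  k=0: +1/(0!·1!·3!·5!·1!·0!) = 1/720
  k=1: −1/(1!·0!·2!·4!·2!·1!) = -1/96
Σ = -13/1440  ⇒  CG² = 345600/77·(-13/1440)² = 169/462
CG = −√(169/462) = -0.604815

−√(169/462) ≈ -0.604815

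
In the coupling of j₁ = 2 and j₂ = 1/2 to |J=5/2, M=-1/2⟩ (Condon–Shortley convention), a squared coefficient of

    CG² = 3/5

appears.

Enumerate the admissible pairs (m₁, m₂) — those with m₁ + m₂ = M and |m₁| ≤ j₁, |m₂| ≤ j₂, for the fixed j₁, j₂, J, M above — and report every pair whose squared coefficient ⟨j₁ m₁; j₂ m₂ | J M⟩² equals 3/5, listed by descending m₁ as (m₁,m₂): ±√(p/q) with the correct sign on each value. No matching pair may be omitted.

Admissible pairs with m₁+m₂ = M = -1/2: (-1,1/2), (0,-1/2)
  (m₁,m₂)=(0,-1/2): CG² = 3/5, CG = +√(3/5)   ← matches the target
  (m₁,m₂)=(-1,1/2): CG² = 2/5, CG = +√(2/5)
Pairs with CG² = 3/5: (0,-1/2): +√(3/5)

(0,-1/2): +√(3/5)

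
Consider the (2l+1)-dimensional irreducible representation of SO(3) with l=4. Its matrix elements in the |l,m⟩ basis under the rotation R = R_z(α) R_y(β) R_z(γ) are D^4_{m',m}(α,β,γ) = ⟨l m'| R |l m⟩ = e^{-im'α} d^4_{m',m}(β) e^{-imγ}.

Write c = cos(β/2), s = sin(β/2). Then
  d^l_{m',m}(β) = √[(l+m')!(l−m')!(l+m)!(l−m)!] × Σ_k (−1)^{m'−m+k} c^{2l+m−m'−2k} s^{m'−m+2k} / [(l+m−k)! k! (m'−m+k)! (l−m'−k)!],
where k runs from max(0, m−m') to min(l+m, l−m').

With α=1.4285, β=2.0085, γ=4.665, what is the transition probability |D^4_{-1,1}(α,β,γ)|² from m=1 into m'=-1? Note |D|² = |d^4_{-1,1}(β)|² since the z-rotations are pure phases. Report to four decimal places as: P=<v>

P=0.0444

First d^4_{-1,1}(β=2.0085), then the phase factors e^{-i(-1)α} and e^{-i(1)γ}:
c=cos(2.008500/2)=0.536721, s=sin(2.008500/2)=0.843760; N=√[6·120·120·6]=720.000000
k∈{2,3,4,5} keeps every argument non-negative
  k=2: (−1)^0·720.0000/(72)·0.5367^6·0.8438^2 = +0.170188
  k=3: (−1)^1·720.0000/(24)·0.5367^4·0.8438^4 = -1.261802
  k=4: (−1)^2·720.0000/(48)·0.5367^2·0.8438^6 = +1.559198
  k=5: (−1)^3·720.0000/(720)·0.5367^0·0.8438^8 = -0.256892
d^4_{-1,1}(2.0085) = +0.170188 -1.261802 +1.559198 -0.256892 = +0.210693
|D^4_{-1,1}|² = |d^4_{-1,1}(β)|² = (+0.210693)² = 0.044391 (the z-rotation phases have unit modulus)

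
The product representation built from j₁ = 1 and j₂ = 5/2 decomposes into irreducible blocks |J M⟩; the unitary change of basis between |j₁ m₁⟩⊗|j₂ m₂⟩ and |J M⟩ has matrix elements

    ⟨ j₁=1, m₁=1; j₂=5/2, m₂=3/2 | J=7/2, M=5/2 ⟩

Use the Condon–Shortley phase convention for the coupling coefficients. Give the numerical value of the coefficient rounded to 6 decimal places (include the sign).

√[8·0!2!5!/8! · 2!0!4!1!6!1!] = √(11520/7)
  +(−1)^0/∏(0,0,0,4,2,1)! = 1/48  (running 1/48)
⟨..|..⟩ = √(11520/7)·(1/48) = +0.845154

+√(5/7) ≈ +0.845154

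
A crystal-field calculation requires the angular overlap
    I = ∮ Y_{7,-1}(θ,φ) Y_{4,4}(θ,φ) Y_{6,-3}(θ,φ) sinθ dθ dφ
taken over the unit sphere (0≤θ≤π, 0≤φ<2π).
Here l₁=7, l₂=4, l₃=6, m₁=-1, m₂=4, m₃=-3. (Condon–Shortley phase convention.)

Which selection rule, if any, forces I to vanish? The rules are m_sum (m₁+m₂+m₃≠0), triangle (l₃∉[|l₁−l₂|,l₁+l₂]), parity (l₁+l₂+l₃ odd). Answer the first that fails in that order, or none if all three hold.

parity

m₁+m₂+m₃ = -1 + 4 − 3 = 0  ✓
triangle: |7−4|=3 ≤ l₃=6 ≤ 7+4=11  ✓
parity: l₁+l₂+l₃ = 17 is odd  ✗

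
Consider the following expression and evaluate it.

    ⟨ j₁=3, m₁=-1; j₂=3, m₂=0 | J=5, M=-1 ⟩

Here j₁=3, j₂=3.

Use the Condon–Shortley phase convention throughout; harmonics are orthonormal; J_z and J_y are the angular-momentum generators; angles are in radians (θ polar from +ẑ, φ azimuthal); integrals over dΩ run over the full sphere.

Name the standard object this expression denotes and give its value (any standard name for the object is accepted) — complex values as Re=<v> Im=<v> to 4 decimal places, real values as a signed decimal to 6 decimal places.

This is a Clebsch–Gordan (vector-coupling) coefficient.
j₁+j₂−J=1  J+j₁−j₂=5  J−j₁+j₂=5  j₁+j₂+J+1=12
(j₁±m₁, j₂±m₂, J±M) = (2,4,3,3,4,6)
P² = 69120/7
sum k=0..1:
  [0] +1/288 = 1/288
  [1] −1/144 = -1/144
S = -1/288
C² = P²·S² = 5/42 ; C = -0.345033

Clebsch–Gordan coefficient, −√(5/42) ≈ -0.345033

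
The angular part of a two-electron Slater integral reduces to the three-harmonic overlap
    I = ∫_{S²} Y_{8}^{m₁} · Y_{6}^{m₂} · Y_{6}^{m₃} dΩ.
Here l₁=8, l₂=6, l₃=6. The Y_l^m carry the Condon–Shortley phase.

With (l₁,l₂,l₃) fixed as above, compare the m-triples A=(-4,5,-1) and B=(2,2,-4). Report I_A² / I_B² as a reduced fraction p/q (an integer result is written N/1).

Shared (l₁,l₂,l₃)=(8,6,6): N and (l;000)² cancel in I_A²/I_B².
A: Δ = 8!·8!·4!/21! = 1/1309458150; Racah Σ t=7..8: t=7:−1/87091200 t=8:+1/139345920 = -1/232243200; ⇒ 3j(8 6 6; -4 5 -1)² = 33/8398, sgn +1
B: Δ = 8!·8!·4!/21! = 1/1309458150; Racah Σ t=4..6: t=4:+1/19906560 t=5:−1/21772800 t=6:+1/232243200 = 1/116121600; ⇒ 3j(8 6 6; 2 2 -4)² = 48/46189, sgn +1
I_A²/I_B² = (33/8398)/(48/46189) = 121/32

121/32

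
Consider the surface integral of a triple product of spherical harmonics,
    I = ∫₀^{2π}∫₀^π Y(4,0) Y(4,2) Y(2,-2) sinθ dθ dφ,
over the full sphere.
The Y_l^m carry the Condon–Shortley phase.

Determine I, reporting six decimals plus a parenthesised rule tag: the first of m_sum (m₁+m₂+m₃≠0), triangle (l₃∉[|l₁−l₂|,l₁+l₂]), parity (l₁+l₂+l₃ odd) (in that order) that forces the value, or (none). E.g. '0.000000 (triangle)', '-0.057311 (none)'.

m-sum 0 ✓  L=10 even ✓  0≤2≤8 ✓
Π(2lᵢ+1) = 9×9×5 = 405
triangle coeff Δ(4,4,2) = 1/13860
Σ_t [2,4]: t=2:+1/192 t=3:−1/36 t=4:+1/192 = -5/288
(3j)²=20/693 [(4 4 2; 0 0 0)], sign=-1
Σ_t [4,4]: t=4:+1/192 = 1/192
(3j)²=3/77 [(4 4 2; 0 2 -2)], sign=+1
⇒ 4πI² = 2700/5929
I = (-1)√(2700/5929/(4π)) = -0.19036462
No selection rule forces the value: the integral is nonzero (none).

-0.190365 (none)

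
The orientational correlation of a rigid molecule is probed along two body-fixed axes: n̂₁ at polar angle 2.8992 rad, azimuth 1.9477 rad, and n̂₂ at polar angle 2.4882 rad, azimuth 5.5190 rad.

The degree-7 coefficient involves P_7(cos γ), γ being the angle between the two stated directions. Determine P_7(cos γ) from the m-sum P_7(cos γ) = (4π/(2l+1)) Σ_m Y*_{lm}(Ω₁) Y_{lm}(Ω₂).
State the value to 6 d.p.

0.292108

Expand P_7 via completeness: Σ_{m} conj(Y_{7,m}) at Ω₁ times Y_{7,m} at Ω₂ —
  [-7]  conj(Y_{7,-7})(Ω₁) = +0.000011+0.000020i ; Y_{7,-7}(Ω₂) = +0.009121-0.012330i ; Δ = +0.000000+0.000000i
  [-6]  conj(Y_{7,-6})(Ω₁) = -0.000221+0.000268i ; Y_{7,-6}(Ω₂) = +0.009515+0.074353i ; Δ = -0.000022-0.000014i
  [-5]  conj(Y_{7,-5})(Ω₁) = -0.003128-0.001015i ; Y_{7,-5}(Ω₂) = -0.170515-0.137701i ; Δ = +0.000394+0.000604i
  [-4]  conj(Y_{7,-4})(Ω₁) = -0.001381-0.021831i ; Y_{7,-4}(Ω₂) = +0.411955-0.035039i ; Δ = -0.001334-0.008945i
  [-3]  conj(Y_{7,-3})(Ω₁) = +0.093843-0.044189i ; Y_{7,-3}(Ω₂) = -0.299345+0.340093i ; Δ = -0.013063+0.045143i
  [-2]  conj(Y_{7,-2})(Ω₁) = +0.244571+0.229587i ; Y_{7,-2}(Ω₂) = -0.004849-0.114216i ; Δ = +0.025037-0.029047i
  [-1]  conj(Y_{7,-1})(Ω₁) = -0.235062+0.593850i ; Y_{7,-1}(Ω₂) = -0.256062-0.245422i ; Δ = +0.205935-0.094373i
  [+0]  conj(Y_{7,0})(Ω₁) = -0.360957-0.000000i ; Y_{7,0}(Ω₂) = +0.236078+0.000000i ; Δ = -0.085214-0.000000i
  [+1]  conj(Y_{7,1})(Ω₁) = +0.235062+0.593850i ; Y_{7,1}(Ω₂) = +0.256062-0.245422i ; Δ = +0.205935+0.094373i
  [+2]  conj(Y_{7,2})(Ω₁) = +0.244571-0.229587i ; Y_{7,2}(Ω₂) = -0.004849+0.114216i ; Δ = +0.025037+0.029047i
  [+3]  conj(Y_{7,3})(Ω₁) = -0.093843-0.044189i ; Y_{7,3}(Ω₂) = +0.299345+0.340093i ; Δ = -0.013063-0.045143i
  [+4]  conj(Y_{7,4})(Ω₁) = -0.001381+0.021831i ; Y_{7,4}(Ω₂) = +0.411955+0.035039i ; Δ = -0.001334+0.008945i
  [+5]  conj(Y_{7,5})(Ω₁) = +0.003128-0.001015i ; Y_{7,5}(Ω₂) = +0.170515-0.137701i ; Δ = +0.000394-0.000604i
  [+6]  conj(Y_{7,6})(Ω₁) = -0.000221-0.000268i ; Y_{7,6}(Ω₂) = +0.009515-0.074353i ; Δ = -0.000022+0.000014i
  [+7]  conj(Y_{7,7})(Ω₁) = -0.000011+0.000020i ; Y_{7,7}(Ω₂) = -0.009121-0.012330i ; Δ = +0.000000-0.000000i
Σ over m = +0.348679+0.000000i; ×(4π/15) → +0.292108+0.000000i. Real part: 0.292108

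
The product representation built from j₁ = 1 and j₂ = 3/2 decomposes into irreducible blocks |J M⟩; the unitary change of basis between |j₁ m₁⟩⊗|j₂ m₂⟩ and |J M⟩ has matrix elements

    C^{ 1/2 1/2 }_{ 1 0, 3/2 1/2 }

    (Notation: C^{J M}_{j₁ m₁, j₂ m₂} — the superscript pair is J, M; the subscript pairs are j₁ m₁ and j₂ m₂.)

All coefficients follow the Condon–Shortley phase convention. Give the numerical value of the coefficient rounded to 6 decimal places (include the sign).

-0.577350  (= −√(1/3))

√[2·2!0!1!/4! · 1!1!2!1!1!0!] = √(1/3)
  +(−1)^1/∏(1,1,0,1,0,0)! = -1  (running -1)
⟨..|..⟩ = √(1/3)·(-1) = -0.577350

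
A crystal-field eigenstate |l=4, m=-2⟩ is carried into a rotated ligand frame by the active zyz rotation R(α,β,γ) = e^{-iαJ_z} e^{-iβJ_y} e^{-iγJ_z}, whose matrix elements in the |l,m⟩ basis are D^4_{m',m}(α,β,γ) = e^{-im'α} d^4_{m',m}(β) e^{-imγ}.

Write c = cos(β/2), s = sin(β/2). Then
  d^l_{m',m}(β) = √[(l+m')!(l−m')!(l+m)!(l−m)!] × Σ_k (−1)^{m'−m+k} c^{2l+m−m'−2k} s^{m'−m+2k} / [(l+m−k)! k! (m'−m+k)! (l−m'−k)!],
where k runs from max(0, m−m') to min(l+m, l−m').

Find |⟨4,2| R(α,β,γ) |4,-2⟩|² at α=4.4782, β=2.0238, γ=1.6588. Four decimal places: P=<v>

Split into d^4_{2,-2}(β=2.0238) × two z-phases.
c=cos(2.023800/2)=0.530251, s=sin(2.023800/2)=0.847841; N=√[720·2·2·720]=1440.000000
The bounds max(0,m−m')=0 and min(l+m,l−m')=2 give 3 terms
  k=0: (−1)^4·1440.0000/(96)·0.5303^4·0.8478^4 = +0.612737
  k=1: (−1)^5·1440.0000/(120)·0.5303^2·0.8478^6 = -1.253227
  k=2: (−1)^6·1440.0000/(1440)·0.5303^0·0.8478^8 = +0.267002
d^4_{2,-2}(2.0238) = +0.612737 -1.253227 +0.267002 = -0.373489
|D^4_{2,-2}|² = |d^4_{2,-2}(β)|² = (-0.373489)² = 0.139494 (the z-rotation phases have unit modulus)

P=0.1395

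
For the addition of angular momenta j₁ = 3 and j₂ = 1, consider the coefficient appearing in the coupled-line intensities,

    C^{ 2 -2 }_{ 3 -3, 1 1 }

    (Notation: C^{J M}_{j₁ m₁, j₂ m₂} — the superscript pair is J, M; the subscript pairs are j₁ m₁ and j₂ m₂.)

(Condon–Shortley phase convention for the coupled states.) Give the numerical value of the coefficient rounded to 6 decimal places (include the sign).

√[5·2!4!0!/7! · 0!6!2!0!0!4!] = √(11520/7)
  +(−1)^2/∏(2,0,4,0,0,0)! = 1/48  (running 1/48)
⟨..|..⟩ = √(11520/7)·(1/48) = +0.845154

+√(5/7) ≈ +0.845154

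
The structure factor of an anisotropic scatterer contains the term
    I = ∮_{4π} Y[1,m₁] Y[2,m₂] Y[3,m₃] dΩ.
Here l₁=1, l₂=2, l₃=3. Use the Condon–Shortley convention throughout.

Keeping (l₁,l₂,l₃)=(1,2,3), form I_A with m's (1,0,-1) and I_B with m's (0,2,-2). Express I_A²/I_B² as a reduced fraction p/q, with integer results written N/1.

Shared (l₁,l₂,l₃)=(1,2,3): N and (l;000)² cancel in I_A²/I_B².
A: Δ = 0!·2!·4!/7! = 1/105; Racah Σ t=0..0: t=0:+1/8 = 1/8; ⇒ 3j(1 2 3; 1 0 -1)² = 2/35, sgn +1
B: Δ = 0!·2!·4!/7! = 1/105; Racah Σ t=0..0: t=0:+1/24 = 1/24; ⇒ 3j(1 2 3; 0 2 -2)² = 1/21, sgn -1
I_A²/I_B² = (2/35)/(1/21) = 6/5

6/5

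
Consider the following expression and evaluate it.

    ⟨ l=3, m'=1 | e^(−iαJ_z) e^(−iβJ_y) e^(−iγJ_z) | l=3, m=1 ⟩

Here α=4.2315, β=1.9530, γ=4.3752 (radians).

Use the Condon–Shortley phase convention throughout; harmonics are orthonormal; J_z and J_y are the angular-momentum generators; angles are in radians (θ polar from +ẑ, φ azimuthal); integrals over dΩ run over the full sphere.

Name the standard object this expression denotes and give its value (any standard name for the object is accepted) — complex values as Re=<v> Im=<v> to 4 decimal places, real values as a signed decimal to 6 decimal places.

Wigner D-matrix element, Re=-0.2581 Im=-0.2755

This is a Wigner D-matrix element — the rotation-matrix element ⟨l m'| R(α,β,γ) |l m⟩ in the angular-momentum basis.
D^3_{1,1}(4.2315,1.9530,4.3752) = e^{-i·1·4.2315}·d^3_{1,1}(1.9530)·e^{-i·1·4.3752}. Compute d first:
With c≡cos(β/2)=0.559926 and s≡sin(β/2)=0.828543, N=[24·2·24·2]^{1/2}=48.000000
The bounds max(0,m−m')=0 and min(l+m,l−m')=2 give 3 terms
  k=0: (−1)^0·48.0000/(48)·0.5599^6·0.8285^0 = +0.030816
  k=1: (−1)^1·48.0000/(6)·0.5599^4·0.8285^2 = -0.539811
  k=2: (−1)^2·48.0000/(8)·0.5599^2·0.8285^4 = +0.886486
d^3_{1,1}(1.9530) = +0.030816 -0.539811 +0.886486 = +0.377491
Phases: e^{-i·(1)·4.2315}=-0.462568+0.886584i, e^{-i·(1)·4.3752}=-0.330836+0.943688i ⇒ D=-0.258063-0.275506i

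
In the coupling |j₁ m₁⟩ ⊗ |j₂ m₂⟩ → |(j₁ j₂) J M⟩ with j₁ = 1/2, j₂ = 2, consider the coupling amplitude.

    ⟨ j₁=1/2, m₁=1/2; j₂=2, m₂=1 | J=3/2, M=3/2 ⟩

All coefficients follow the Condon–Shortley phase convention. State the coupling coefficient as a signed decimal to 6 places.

+√(1/5) ≈ +0.447214

j₁+j₂−J=1  J+j₁−j₂=0  J−j₁+j₂=3  j₁+j₂+J+1=5
(j₁±m₁, j₂±m₂, J±M) = (1,0,3,1,3,0)
P² = 36/5
sum k=0..0:
  [0] +1/6 = 1/6
S = 1/6
C² = P²·S² = 1/5 ; C = +0.447214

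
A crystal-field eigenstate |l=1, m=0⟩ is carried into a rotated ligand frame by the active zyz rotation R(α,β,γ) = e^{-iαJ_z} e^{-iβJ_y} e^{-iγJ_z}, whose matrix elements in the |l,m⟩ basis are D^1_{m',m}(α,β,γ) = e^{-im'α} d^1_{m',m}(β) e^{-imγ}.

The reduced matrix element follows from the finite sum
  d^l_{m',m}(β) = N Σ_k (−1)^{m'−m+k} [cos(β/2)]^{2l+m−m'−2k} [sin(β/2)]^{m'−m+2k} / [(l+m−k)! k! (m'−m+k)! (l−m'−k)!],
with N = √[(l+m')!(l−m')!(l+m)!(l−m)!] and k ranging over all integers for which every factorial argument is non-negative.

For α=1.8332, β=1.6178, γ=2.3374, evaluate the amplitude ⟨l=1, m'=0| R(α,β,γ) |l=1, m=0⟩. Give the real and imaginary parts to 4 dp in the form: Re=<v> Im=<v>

Re=-0.0470 Im=0.0000

D^1_{0,0}(1.8332,1.6178,2.3374) = e^{-i·0·1.8332}·d^1_{0,0}(1.6178)·e^{-i·0·2.3374}. Compute d first:
Half-angle: c=0.690295, s=0.723528. N=√(1·1·1·1)=1.000000
k: max(0,(0)−(0))=0 … min(1+(0),1−(0))=1
  k=0: (−1)^0·1.0000/(1)·0.6903^2·0.7235^0 = +0.476507
  k=1: (−1)^1·1.0000/(1)·0.6903^0·0.7235^2 = -0.523493
d^1_{0,0}(1.6178) = +0.476507 -0.523493 = -0.046986
D = (+1.000000+0.000000i)·(-0.046986)·(+1.000000+0.000000i) = -0.046986+0.000000i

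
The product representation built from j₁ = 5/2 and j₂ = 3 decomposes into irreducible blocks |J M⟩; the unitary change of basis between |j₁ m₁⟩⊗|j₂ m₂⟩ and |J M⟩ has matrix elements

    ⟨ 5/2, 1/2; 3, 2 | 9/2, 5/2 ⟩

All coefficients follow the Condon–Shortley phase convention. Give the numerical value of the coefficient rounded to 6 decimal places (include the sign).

-0.497468

√[10·1!4!5!/11! · 3!2!5!1!7!2!] = √(115200/11)
  +(−1)^0/∏(0,1,2,5,2,0)! = 1/480  (running 1/480)
  +(−1)^1/∏(1,0,1,4,3,1)! = -1/144  (running -7/1440)
⟨..|..⟩ = √(115200/11)·(-7/1440) = -0.497468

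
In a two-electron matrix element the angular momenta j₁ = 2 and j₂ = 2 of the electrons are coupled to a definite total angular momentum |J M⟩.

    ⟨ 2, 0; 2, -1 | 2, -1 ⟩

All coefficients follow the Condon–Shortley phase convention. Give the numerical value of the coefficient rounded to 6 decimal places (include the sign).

j₁+j₂−J=2  J+j₁−j₂=2  J−j₁+j₂=2  j₁+j₂+J+1=7
(j₁±m₁, j₂±m₂, J±M) = (2,2,1,3,1,3)
P² = 8/7
sum k=0..1:
  [0] +1/4 = 1/4
  [1] −1/2 = -1/2
S = -1/4
C² = P²·S² = 1/14 ; C = -0.267261

−√(1/14) = -0.267261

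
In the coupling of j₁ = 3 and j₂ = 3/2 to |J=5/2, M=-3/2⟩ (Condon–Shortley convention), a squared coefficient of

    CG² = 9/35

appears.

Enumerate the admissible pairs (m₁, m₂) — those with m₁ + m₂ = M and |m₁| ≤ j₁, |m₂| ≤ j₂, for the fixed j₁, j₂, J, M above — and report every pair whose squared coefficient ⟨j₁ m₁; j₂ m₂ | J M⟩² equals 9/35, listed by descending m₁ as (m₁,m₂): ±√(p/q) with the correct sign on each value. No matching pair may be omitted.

Admissible pairs with m₁+m₂ = M = -3/2: (-3,3/2), (-2,1/2), (-1,-1/2), (0,-3/2)
  (m₁,m₂)=(0,-3/2): CG² = 9/35, CG = +√(9/35)   ← matches the target
  (m₁,m₂)=(-1,-1/2): CG² = 7/20, CG = −√(7/20)
  (m₁,m₂)=(-2,1/2): CG² = 1/14, CG = +√(1/14)
  (m₁,m₂)=(-3,3/2): CG² = 9/28, CG = +√(9/28)
Pairs with CG² = 9/35: (0,-3/2): +√(9/35)

(0,-3/2): +√(9/35)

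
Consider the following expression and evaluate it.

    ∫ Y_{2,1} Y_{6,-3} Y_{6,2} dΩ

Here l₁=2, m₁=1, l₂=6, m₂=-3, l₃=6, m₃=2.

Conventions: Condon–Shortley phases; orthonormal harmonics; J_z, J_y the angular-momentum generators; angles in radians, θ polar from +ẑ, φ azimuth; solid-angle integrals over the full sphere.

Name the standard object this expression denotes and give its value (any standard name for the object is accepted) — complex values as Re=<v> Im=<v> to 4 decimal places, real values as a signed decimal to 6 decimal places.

This is a Gaunt coefficient — the integral of a triple product of spherical harmonics over the sphere.
Rules hold: Σm=0, L=14 even, 4≤6≤8.
N = 5·13·13 = 845
Δ = 2!·2!·10!/15! = 1/90090
Racah Σ t=0..2: t=0:+1/69120 t=1:−1/14400 t=2:+1/69120 = -7/172800
⇒ 3j(2 6 6; 0 0 0)² = 14/715, sgn -1
Racah Σ t=0..1: t=0:+1/60480 t=1:−1/161280 = 1/96768
⇒ 3j(2 6 6; 1 -3 2)² = 15/1001, sgn +1
4πI² = N·(3j₀)²·(3jₘ)² = 30/121
I = -1·√(0.247934/4π) = -0.14046335

Gaunt coefficient, -0.140463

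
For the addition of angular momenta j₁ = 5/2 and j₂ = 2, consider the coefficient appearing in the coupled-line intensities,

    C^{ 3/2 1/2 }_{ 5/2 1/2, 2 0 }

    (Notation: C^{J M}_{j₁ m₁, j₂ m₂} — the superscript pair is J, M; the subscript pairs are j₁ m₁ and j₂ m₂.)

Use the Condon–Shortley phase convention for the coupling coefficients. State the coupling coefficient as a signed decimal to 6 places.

-0.239046

j₁+j₂−J=3  J+j₁−j₂=2  J−j₁+j₂=1  j₁+j₂+J+1=7
(j₁±m₁, j₂±m₂, J±M) = (3,2,2,2,2,1)
P² = 32/35
sum k=1..2:
  [1] −1/2 = -1/2
  [2] +1/4 = 1/4
S = -1/4
C² = P²·S² = 2/35 ; C = -0.239046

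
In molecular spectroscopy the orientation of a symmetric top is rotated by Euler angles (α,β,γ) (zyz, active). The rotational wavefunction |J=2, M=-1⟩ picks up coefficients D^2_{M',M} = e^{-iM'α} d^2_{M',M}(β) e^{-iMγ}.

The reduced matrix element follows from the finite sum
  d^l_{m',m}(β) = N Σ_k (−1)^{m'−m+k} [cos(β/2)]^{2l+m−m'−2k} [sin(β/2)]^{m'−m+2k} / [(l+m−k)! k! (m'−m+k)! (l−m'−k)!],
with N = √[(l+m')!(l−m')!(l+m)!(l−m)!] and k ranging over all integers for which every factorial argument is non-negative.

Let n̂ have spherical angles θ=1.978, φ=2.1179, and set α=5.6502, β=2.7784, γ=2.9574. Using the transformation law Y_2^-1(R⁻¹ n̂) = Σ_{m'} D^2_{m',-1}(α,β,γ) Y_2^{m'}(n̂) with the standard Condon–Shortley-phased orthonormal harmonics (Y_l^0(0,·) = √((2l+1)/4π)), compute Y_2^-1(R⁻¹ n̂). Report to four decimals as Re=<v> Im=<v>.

Need the full column D^2_{m',-1} for m'=−2..2 at α=5.6502, β=2.7784, γ=2.9574.
cos(β/2)=0.180600, sin(β/2)=0.983557
d^2_{-2,-1}: single k=1 term ⇒ +0.011587;  D = -0.001394+0.011503i
d^2_{-1,-1}: k∈[0..1] ⇒ +0.001064 -0.094657 = -0.093594;  D = +0.064044-0.068250i
d^2_{0,-1}: k∈[0..1] ⇒ -0.014191 +0.420912 = +0.406720;  D = -0.399841+0.074492i
d^2_{1,-1}: k∈[0..1] ⇒ +0.094657 -0.935831 = -0.841174;  D = +0.757874+0.364967i
d^2_{2,-1}: single k=0 term ⇒ -0.343673;  D = +0.161444+0.303393i
Y_2^{m'}(θ=1.978,φ=2.1179) and Σ D·Y over m':
  (-0.0014+0.0115i)·(-0.1494+0.2894i)  (+0.0640-0.0683i)·(+0.1462+0.2399i)  (-0.3998+0.0745i)·(-0.1670+0.0000i)  (+0.7579+0.3650i)·(-0.1462+0.2399i)  (+0.1614+0.3034i)·(-0.1494-0.2894i)
Y_2^-1(R⁻¹ n̂) = -0.045272+0.027281i

Re=-0.0453 Im=0.0273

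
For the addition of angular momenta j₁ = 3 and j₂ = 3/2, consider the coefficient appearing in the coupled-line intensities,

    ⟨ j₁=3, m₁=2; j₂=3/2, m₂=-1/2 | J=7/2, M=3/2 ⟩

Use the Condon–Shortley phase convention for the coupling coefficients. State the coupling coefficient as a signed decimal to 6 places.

+√(3/7) ≈ +0.654654

j₁+j₂−J=1  J+j₁−j₂=5  J−j₁+j₂=2  j₁+j₂+J+1=9
(j₁±m₁, j₂±m₂, J±M) = (5,1,1,2,5,2)
P² = 6400/21
sum k=0..1:
  [0] +1/24 = 1/24
  [1] −1/240 = -1/240
S = 3/80
C² = P²·S² = 3/7 ; C = +0.654654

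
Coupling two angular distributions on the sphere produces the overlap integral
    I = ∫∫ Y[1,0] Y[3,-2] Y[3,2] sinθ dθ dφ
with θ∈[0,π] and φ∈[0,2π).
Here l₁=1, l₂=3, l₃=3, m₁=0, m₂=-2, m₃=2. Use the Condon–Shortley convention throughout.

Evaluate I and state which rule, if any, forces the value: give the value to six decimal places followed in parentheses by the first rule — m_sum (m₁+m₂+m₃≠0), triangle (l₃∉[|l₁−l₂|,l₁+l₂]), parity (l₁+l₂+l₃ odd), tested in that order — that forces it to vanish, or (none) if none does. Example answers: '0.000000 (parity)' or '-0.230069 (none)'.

0.000000 (parity)

L=7 odd ⇒ parity kills the (l;000) factor ⇒ I = 0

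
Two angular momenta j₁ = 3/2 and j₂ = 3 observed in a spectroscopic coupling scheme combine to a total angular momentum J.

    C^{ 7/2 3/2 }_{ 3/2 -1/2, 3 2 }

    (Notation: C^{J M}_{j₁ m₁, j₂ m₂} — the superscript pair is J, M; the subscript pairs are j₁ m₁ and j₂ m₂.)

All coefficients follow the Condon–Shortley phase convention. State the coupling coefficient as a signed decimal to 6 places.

-0.654654  (= −√(3/7))

j₁+j₂−J=1  J+j₁−j₂=2  J−j₁+j₂=5  j₁+j₂+J+1=9
(j₁±m₁, j₂±m₂, J±M) = (1,2,5,1,5,2)
P² = 6400/21
sum k=0..1:
  [0] +1/240 = 1/240
  [1] −1/24 = -1/24
S = -3/80
C² = P²·S² = 3/7 ; C = -0.654654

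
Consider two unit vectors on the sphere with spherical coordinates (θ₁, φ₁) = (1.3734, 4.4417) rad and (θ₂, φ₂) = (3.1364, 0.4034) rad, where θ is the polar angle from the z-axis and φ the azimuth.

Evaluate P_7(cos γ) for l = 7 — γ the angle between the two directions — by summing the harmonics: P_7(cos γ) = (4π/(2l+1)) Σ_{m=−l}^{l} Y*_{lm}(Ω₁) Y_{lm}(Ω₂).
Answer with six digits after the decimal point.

0.293400

Expand P_7 via completeness: Σ_{m} conj(Y_{7,m}) at Ω₁ times Y_{7,m} at Ω₂ —
  m=-7: Y*=(0.413217, -0.138785)  Y=(-0.000000, -0.000000)  product (-0.000000, 0.000000)
  m=-6: Y*=(0.017390, 0.325735)  Y=(0.000000, 0.000000)  product (-0.000000, 0.000000)
  m=-5: Y*=(0.162414, 0.035868)  Y=(-0.000000, -0.000000)  product (-0.000000, -0.000000)
  m=-4: Y*=(-0.155982, 0.293822)  Y=(0.000000, 0.000000)  product (-0.000000, -0.000000)
  m=-3: Y*=(0.050951, 0.048303)  Y=(0.000000, -0.000001)  product (0.000000, -0.000000)
  m=-2: Y*=(-0.277648, 0.166951)  Y=(-0.000140, 0.000146)  product (0.000014, -0.000064)
  m=-1: Y*=(0.008634, 0.031112)  Y=(0.019520, -0.008331)  product (0.000428, 0.000535)
  m=+0: Y*=(-0.319864, -0.000000)  Y=(-1.092136, 0.000000)  product (0.349336, 0.000000)
  m=+1: Y*=(-0.008634, 0.031112)  Y=(-0.019520, -0.008331)  product (0.000428, -0.000535)
  m=+2: Y*=(-0.277648, -0.166951)  Y=(-0.000140, -0.000146)  product (0.000014, 0.000064)
  m=+3: Y*=(-0.050951, 0.048303)  Y=(-0.000000, -0.000001)  product (0.000000, 0.000000)
  m=+4: Y*=(-0.155982, -0.293822)  Y=(0.000000, -0.000000)  product (-0.000000, 0.000000)
  m=+5: Y*=(-0.162414, 0.035868)  Y=(0.000000, -0.000000)  product (-0.000000, 0.000000)
  m=+6: Y*=(0.017390, -0.325735)  Y=(0.000000, -0.000000)  product (-0.000000, -0.000000)
  m=+7: Y*=(-0.413217, -0.138785)  Y=(0.000000, -0.000000)  product (-0.000000, -0.000000)
Accumulated sum (0.350220, 0.000000); after 4π/(2l+1) scaling, (0.293400, 0.000000) ⇒ P_7 = 0.293400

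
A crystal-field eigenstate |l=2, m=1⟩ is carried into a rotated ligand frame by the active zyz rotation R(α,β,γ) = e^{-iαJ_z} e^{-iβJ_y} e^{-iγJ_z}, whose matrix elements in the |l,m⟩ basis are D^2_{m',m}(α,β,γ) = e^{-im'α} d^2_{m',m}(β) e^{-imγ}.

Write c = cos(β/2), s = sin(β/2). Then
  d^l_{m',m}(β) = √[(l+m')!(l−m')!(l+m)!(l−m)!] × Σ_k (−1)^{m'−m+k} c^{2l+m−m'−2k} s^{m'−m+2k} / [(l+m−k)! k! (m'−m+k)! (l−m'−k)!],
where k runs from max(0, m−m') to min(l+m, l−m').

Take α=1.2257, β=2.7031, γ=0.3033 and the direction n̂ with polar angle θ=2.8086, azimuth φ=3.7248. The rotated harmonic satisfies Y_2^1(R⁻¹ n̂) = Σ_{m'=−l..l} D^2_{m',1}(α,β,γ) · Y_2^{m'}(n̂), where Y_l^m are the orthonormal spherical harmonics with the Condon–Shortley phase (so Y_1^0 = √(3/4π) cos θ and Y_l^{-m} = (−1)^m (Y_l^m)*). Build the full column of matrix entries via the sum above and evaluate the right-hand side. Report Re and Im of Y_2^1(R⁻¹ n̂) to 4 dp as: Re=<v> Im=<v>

Re=-0.3840 Im=0.0021

Need the full column D^2_{m',1} for m'=−2..2 at α=1.2257, β=2.7031, γ=0.3033.
cos(β/2)=0.217494, sin(β/2)=0.976062
d^2_{-2,1}: single k=3 term ⇒ +0.404491;  D = -0.220758+0.338938i
d^2_{-1,1}: k∈[2..3] ⇒ +0.135198 -0.907630 = -0.772432;  D = -0.466479-0.615670i
d^2_{0,1}: k∈[1..2] ⇒ +0.024598 -0.495399 = -0.470801;  D = -0.449312+0.140615i
d^2_{1,1}: k∈[0..1] ⇒ +0.002238 -0.135198 = -0.132960;  D = -0.005556+0.132844i
d^2_{2,1}: single k=0 term ⇒ -0.020084;  D = +0.018599+0.007578i
Y_2^{m'}(θ=2.8086,φ=3.7248) and Σ D·Y over m':
  (-0.2208+0.3389i)·(+0.0162-0.0379i)  (-0.4665-0.6157i)·(+0.1992-0.1314i)  (-0.4493+0.1406i)·(+0.5297+0.0000i)  (-0.0056+0.1328i)·(-0.1992-0.1314i)  (+0.0186+0.0076i)·(+0.0162+0.0379i)
Y_2^1(R⁻¹ n̂) = -0.383979+0.002122i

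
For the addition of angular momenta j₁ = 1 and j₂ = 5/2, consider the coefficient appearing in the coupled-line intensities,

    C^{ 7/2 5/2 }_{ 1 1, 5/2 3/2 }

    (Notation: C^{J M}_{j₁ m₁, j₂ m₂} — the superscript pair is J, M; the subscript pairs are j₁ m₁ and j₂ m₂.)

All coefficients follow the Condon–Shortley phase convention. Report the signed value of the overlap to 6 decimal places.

+0.845154

√[8·0!2!5!/8! · 2!0!4!1!6!1!] = √(11520/7)
  +(−1)^0/∏(0,0,0,4,2,1)! = 1/48  (running 1/48)
⟨..|..⟩ = √(11520/7)·(1/48) = +0.845154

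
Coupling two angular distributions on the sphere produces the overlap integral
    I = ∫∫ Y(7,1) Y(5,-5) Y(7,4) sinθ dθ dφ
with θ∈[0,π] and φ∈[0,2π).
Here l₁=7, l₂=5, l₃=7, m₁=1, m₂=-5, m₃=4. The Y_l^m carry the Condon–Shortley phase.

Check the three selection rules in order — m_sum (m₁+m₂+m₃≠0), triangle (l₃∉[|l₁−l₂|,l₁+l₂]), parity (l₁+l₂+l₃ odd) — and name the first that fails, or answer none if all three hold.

parity

Σmᵢ = 0  ✓
l₃∈[|l₁−l₂|,l₁+l₂]=[2,12], have l₃=7  ✓
Σlᵢ = 19 ⇒ odd  ✗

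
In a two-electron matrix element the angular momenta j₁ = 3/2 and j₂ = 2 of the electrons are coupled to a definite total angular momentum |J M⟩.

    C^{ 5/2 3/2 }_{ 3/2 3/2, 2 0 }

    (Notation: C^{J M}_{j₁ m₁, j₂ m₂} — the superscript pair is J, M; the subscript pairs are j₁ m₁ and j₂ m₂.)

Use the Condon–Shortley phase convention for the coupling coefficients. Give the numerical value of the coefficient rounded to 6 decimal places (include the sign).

+0.717137  (= +√(18/35))

√[6·1!2!3!/7! · 3!0!2!2!4!1!] = √(288/35)
  +(−1)^0/∏(0,1,0,2,2,1)! = 1/4  (running 1/4)
⟨..|..⟩ = √(288/35)·(1/4) = +0.717137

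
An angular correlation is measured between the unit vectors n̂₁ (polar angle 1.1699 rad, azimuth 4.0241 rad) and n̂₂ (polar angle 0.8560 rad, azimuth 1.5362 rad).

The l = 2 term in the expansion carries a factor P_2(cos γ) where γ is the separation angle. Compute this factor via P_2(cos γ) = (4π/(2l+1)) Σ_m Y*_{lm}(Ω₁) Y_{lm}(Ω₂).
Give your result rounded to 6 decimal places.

Summing Y*_{l m}(θ₁,φ₁)·Y_{l m}(θ₂,φ₂) over m ∈ [−2, 2]; prefactor 4π/(2·2+1) = 2.513274:
  m=-2: Y*=-0.063197+0.321292i  Y=-0.219791-0.015232i  product +0.018784-0.069654i
  m=-1: Y*=-0.176322-0.214383i  Y=+0.013228-0.382201i  product -0.084270+0.064555i
  m=+0: Y*=-0.171298-0.000000i  Y=+0.091116+0.000000i  product -0.015608-0.000000i
  m=+1: Y*=+0.176322-0.214383i  Y=-0.013228-0.382201i  product -0.084270-0.064555i
  m=+2: Y*=-0.063197-0.321292i  Y=-0.219791+0.015232i  product +0.018784+0.069654i
Σ over m = -0.146579+0.000000i; ×(4π/5) → -0.368394+0.000000i. Real part: -0.368394

-0.368394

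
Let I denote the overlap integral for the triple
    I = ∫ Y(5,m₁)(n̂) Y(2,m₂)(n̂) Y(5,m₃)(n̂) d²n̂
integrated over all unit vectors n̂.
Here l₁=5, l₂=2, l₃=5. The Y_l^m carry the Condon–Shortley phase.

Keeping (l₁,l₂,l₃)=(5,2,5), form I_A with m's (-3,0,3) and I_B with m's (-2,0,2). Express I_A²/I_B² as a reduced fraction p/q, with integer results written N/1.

1/36

Shared (l₁,l₂,l₃)=(5,2,5): N and (l;000)² cancel in I_A²/I_B².
A: Δ = 2!·8!·2!/13! = 1/38610; Racah Σ t=0..2: t=0:+1/161280 t=1:−1/5040 t=2:+1/5760 = -1/53760; ⇒ 3j(5 2 5; -3 0 3)² = 1/4290, sgn -1
B: Δ = 2!·8!·2!/13! = 1/38610; Racah Σ t=0..2: t=0:+1/20160 t=1:−1/1440 t=2:+1/2880 = -1/3360; ⇒ 3j(5 2 5; -2 0 2)² = 6/715, sgn +1
I_A²/I_B² = (1/4290)/(6/715) = 1/36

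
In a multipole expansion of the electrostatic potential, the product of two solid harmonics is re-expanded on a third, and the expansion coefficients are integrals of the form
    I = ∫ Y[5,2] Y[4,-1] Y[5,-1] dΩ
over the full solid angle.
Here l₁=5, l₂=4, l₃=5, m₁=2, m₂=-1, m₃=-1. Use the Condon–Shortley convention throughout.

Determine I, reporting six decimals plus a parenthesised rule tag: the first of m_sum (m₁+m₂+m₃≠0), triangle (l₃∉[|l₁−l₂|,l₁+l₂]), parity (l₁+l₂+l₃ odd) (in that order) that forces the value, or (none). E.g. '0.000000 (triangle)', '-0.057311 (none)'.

0.128377 (none)

Checks pass: Σm=0; 14 even; l₃=5∈[1,9].
(2·5+1)(2·4+1)(2·5+1) = 1089
Δ: 4! 6! 4! / 15! → 1/3153150
sum: t=0:+1/69120 t=1:−1/1728 t=2:+1/576 t=3:−1/1728 t=4:+1/69120 = 7/11520
3j²(5 4 5; 0 0 0) = Δ·Π!·Σ² = 2/143  (sign -1)
sum: t=0:+1/5184 t=1:−1/1152 t=2:+1/2880 t=3:−1/103680 = -7/20736
3j²(5 4 5; 2 -1 -1) = Δ·Π!·Σ² = 35/2574  (sign -1)
combine: 4πI² = 1089·2/143·35/2574 = 35/169
take √, sign +1: I = 0.12837656
No selection rule forces the value: the integral is nonzero (none).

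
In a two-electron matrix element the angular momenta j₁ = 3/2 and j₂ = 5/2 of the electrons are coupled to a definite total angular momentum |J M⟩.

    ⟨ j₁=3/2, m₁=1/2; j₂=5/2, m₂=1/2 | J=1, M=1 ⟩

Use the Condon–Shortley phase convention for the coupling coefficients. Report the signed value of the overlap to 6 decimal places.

−√(3/20) ≈ -0.387298

triangle: 3!·0!·2!/6! = 12/720
(j±m)!: 2!·1!·3!·2!·2!·0! = 48
prefactor² = (2J+1)·Δ·N² = 12/5
  k=1: −1/(1!·2!·0!·2!·0!·0!) = -1/4
Σ = -1/4  ⇒  CG² = 12/5·(-1/4)² = 3/20
CG = −√(3/20) = -0.387298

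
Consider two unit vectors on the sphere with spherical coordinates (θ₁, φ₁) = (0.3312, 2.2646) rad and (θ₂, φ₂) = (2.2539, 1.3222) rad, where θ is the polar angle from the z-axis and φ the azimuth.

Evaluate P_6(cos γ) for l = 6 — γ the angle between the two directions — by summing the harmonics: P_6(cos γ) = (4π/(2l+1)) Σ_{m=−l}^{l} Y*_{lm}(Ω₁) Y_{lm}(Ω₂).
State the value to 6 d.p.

0.328517

Summing Y*_{l m}(θ₁,φ₁)·Y_{l m}(θ₂,φ₂) over m ∈ [−6, 6]; prefactor 4π/(2·6+1) = 0.966644:
  m=-6: (0.00030 + 0.00049j) × (-0.00832 - 0.10484j) = 0.00005 - 0.00004j  (running Σ = 0.00005 - 0.00004j)
  m=-5: (0.00185 - 0.00545j) × (-0.28071 + 0.09546j) = 0.00000 + 0.00171j  (running Σ = 0.00005 + 0.00167j)
  m=-4: (-0.03291 + 0.01263j) × (0.23804 + 0.36619j) = -0.01246 - 0.00905j  (running Σ = -0.01241 - 0.00738j)
  m=-3: (0.12634 + 0.07077j) × (0.17998 - 0.19484j) = 0.03653 - 0.01188j  (running Σ = 0.02412 - 0.01925j)
  m=-2: (-0.07085 - 0.38243j) × (0.16071 + 0.08721j) = 0.02197 - 0.06764j  (running Σ = 0.04608 - 0.08689j)
  m=-1: (-0.36960 + 0.44436j) × (0.08507 - 0.33512j) = 0.11747 + 0.16166j  (running Σ = 0.16355 + 0.07477j)
  m=0: (0.13915 + 0.00000j) × (0.09161 + 0.00000j) = 0.01275 + 0.00000j  (running Σ = 0.17630 + 0.07477j)
  m=1: (0.36960 + 0.44436j) × (-0.08507 - 0.33512j) = 0.11747 - 0.16166j  (running Σ = 0.29377 - 0.08689j)
  m=2: (-0.07085 + 0.38243j) × (0.16071 - 0.08721j) = 0.02197 + 0.06764j  (running Σ = 0.31574 - 0.01925j)
  m=3: (-0.12634 + 0.07077j) × (-0.17998 - 0.19484j) = 0.03653 + 0.01188j  (running Σ = 0.35226 - 0.00738j)
  m=4: (-0.03291 - 0.01263j) × (0.23804 - 0.36619j) = -0.01246 + 0.00905j  (running Σ = 0.33980 + 0.00167j)
  m=5: (-0.00185 - 0.00545j) × (0.28071 + 0.09546j) = 0.00000 - 0.00171j  (running Σ = 0.33980 - 0.00004j)
  m=6: (0.00030 - 0.00049j) × (-0.00832 + 0.10484j) = 0.00005 + 0.00004j  (running Σ = 0.33985 - 0.00000j)
Σ over m = 0.33985 - 0.00000j; ×(4π/13) → 0.32852 - 0.00000j. Real part: 0.328517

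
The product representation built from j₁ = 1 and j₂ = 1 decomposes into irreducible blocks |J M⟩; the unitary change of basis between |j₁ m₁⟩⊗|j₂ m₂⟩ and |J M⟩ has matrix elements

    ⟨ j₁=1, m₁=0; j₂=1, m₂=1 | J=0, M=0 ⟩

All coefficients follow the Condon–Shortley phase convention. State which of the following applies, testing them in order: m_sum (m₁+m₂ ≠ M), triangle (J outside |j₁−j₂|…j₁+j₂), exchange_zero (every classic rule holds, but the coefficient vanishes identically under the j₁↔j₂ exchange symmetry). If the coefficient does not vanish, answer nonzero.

m_sum

m-sum: m₁+m₂ = 0+1 = 1, M = 0  ✗ ⇒ coefficient is 0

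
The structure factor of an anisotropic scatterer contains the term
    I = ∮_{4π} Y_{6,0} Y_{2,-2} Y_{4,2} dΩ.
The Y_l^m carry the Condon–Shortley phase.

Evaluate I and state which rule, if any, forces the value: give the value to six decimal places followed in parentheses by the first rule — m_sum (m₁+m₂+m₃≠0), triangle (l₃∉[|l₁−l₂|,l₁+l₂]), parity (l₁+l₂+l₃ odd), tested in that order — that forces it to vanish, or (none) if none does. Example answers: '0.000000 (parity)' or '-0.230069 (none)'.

Rules hold: Σm=0, L=12 even, 4≤4≤8.
N = 13·5·9 = 585
Δ = 4!·8!·0!/13! = 1/6435
Racah Σ t=2..2: t=2:+1/2304 = 1/2304
⇒ 3j(6 2 4; 0 0 0)² = 5/143, sgn +1
Racah Σ t=0..0: t=0:+1/34560 = 1/34560
⇒ 3j(6 2 4; 0 -2 2)² = 1/429, sgn +1
4πI² = N·(3j₀)²·(3jₘ)² = 75/1573
I = +1·√(0.0476796/4π) = 0.06159725
No selection rule forces the value: the integral is nonzero (none).

0.061597 (none)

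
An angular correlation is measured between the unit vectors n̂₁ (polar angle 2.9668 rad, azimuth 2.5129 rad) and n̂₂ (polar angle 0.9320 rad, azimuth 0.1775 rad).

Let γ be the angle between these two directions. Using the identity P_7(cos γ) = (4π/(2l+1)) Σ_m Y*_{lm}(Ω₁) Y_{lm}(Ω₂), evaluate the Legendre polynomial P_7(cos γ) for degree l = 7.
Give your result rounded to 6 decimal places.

-0.197977

Term-by-term m-sum for l=7 (normalisation 4π/15 = 0.837758):
  m=-7: Y*=(0.000001, -0.000002)  Y=(0.034653, -0.101735)  product (-0.000000, -0.000000)
  m=-6: Y*=(0.000041, -0.000030)  Y=(0.144700, -0.261261)  product (-0.000002, -0.000015)
  m=-5: Y*=(0.000677, -0.000001)  Y=(0.279770, -0.343644)  product (0.000189, -0.000233)
  m=-4: Y*=(0.005143, 0.003725)  Y=(0.223482, -0.192089)  product (0.001865, -0.000155)
  m=-3: Y*=(0.013257, 0.040646)  Y=(-0.117919, 0.069487)  product (-0.004388, -0.003872)
  m=-2: Y*=(-0.061498, 0.189753)  Y=(-0.340081, 0.126070)  product (-0.003008, -0.072284)
  m=-1: Y*=(-0.464007, 0.337386)  Y=(-0.014686, 0.002635)  product (0.005926, -0.006177)
  m=+0: Y*=(-0.672372, -0.000000)  Y=(0.353200, 0.000000)  product (-0.237482, -0.000000)
  m=+1: Y*=(0.464007, 0.337386)  Y=(0.014686, 0.002635)  product (0.005926, 0.006177)
  m=+2: Y*=(-0.061498, -0.189753)  Y=(-0.340081, -0.126070)  product (-0.003008, 0.072284)
  m=+3: Y*=(-0.013257, 0.040646)  Y=(0.117919, 0.069487)  product (-0.004388, 0.003872)
  m=+4: Y*=(0.005143, -0.003725)  Y=(0.223482, 0.192089)  product (0.001865, 0.000155)
  m=+5: Y*=(-0.000677, -0.000001)  Y=(-0.279770, -0.343644)  product (0.000189, 0.000233)
  m=+6: Y*=(0.000041, 0.000030)  Y=(0.144700, 0.261261)  product (-0.000002, 0.000015)
  m=+7: Y*=(-0.000001, -0.000002)  Y=(-0.034653, -0.101735)  product (-0.000000, 0.000000)
Total Σ_m = (-0.236318, 0.000000). Multiply by 0.837758: (-0.197977, 0.000000). P_7(cos γ) = -0.197977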